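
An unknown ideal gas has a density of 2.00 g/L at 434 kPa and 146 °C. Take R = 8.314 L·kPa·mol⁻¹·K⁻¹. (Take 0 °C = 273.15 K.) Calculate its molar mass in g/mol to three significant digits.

M ≈ 16.1 g/mol

ρ = PM/(RT) ⇒ M = ρRT/P = (2.00 × 8.314 × 419.1) / 434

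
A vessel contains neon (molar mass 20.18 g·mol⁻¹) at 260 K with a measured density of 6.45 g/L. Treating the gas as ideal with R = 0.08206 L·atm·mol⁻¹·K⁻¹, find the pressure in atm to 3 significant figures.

ρ = PM/(RT) ⇒ P = ρRT/M = (6.45 × 0.08206 × 260.0) / 20.18

P ≈ 6.82 atm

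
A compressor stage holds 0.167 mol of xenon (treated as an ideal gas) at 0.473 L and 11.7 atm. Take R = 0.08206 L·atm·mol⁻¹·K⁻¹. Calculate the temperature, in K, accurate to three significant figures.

PV = nRT ⇒ T = PV/(nR) = (11.7 × 0.473) / (0.167 × 0.08206)

T ≈ 404 K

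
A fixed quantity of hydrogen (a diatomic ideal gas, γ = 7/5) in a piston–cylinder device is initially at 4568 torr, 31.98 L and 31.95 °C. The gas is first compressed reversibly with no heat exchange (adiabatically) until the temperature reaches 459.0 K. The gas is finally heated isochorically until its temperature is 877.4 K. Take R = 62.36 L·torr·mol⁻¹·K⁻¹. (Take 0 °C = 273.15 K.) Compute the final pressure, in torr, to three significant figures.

P₃ ≈ 3.65e+04 torr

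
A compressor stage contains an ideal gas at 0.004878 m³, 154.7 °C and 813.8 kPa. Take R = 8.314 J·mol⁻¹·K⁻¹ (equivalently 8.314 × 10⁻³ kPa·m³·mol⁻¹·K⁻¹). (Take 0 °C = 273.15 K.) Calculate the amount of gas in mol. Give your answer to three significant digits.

n ≈ 1.12 mol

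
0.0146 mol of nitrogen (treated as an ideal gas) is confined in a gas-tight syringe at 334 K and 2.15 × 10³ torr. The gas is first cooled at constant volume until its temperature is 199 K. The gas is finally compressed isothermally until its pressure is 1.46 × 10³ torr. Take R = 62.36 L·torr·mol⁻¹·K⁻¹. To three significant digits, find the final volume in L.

V₃ ≈ 0.124 L

From PV = nRT: V₁ = nRT₁/P₁ = 0.1414 L.
Isochoric, so P/T is constant: V₂ = V₁; P₂ = P₁·(T₂/T₁) = 1281 torr.
T constant ⇒ Boyle's law P V = const: T₃ = T₂; V₃ = V₂·(P₂/P₃) = 0.1241 L.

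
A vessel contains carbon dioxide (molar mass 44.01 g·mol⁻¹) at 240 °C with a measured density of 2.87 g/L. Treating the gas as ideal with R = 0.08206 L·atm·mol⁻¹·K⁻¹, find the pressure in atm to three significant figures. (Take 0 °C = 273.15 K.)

P ≈ 2.75 atm

ρ = PM/(RT) ⇒ P = ρRT/M = (2.87 × 0.08206 × 513.1) / 44.01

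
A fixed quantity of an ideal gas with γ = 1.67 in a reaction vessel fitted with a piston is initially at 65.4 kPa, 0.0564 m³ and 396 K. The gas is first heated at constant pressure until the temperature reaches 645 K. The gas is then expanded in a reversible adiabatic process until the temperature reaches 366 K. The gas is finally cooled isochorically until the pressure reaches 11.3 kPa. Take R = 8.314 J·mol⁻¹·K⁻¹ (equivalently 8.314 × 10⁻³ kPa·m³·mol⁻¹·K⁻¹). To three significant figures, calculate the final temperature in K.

P constant ⇒ V ∝ T: P₂ = P₁; V₂ = V₁·(T₂/T₁) = 0.09186 m³.
Adiabatic (γ = 1.67), T V^(γ−1) and P V^γ constant: P₃ = P₂·(T₃/T₂)^(γ/(γ−1)) = 15.93 kPa; V₃ = V₂·(T₂/T₃)^(1/(γ−1)) = 0.2140 m³.
V constant ⇒ P ∝ T: V₄ = V₃; T₄ = T₃·(P₄/P₃) = 259.6 K.

T₄ ≈ 260 K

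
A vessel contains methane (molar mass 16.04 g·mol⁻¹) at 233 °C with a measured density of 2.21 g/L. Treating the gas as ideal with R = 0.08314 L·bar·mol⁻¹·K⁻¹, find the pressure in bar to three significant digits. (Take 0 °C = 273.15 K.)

P ≈ 5.80 bar

ρ = PM/(RT) ⇒ P = ρRT/M = (2.21 × 0.08314 × 506.1) / 16.04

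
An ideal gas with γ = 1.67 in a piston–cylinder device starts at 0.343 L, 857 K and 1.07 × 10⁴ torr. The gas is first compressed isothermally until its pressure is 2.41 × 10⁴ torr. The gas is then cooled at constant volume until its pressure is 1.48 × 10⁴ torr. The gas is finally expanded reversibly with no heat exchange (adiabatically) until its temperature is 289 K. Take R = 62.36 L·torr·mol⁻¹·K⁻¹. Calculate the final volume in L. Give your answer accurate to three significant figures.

V₄ ≈ 0.373 L

T constant ⇒ Boyle's law P V = const: T₂ = T₁; V₂ = V₁·(P₁/P₂) = 0.1523 L.
V constant ⇒ P ∝ T: V₃ = V₂; T₃ = T₂·(P₃/P₂) = 526.3 K.
Reversible adiabatic, γ = 1.67: P₄ = P₃·(T₄/T₃)^(γ/(γ−1)) = 3322 torr; V₄ = V₃·(T₃/T₄)^(1/(γ−1)) = 0.3726 L.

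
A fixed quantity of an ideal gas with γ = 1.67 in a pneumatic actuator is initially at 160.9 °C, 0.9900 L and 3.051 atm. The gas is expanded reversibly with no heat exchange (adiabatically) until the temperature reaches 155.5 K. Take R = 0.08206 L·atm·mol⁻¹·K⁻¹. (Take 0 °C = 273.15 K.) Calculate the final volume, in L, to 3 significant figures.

V₂ ≈ 4.58 L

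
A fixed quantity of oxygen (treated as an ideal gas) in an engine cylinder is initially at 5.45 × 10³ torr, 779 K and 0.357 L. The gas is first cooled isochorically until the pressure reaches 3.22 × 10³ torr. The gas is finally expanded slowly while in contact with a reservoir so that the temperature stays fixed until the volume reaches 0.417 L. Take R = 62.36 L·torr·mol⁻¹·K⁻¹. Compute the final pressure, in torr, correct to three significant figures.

V constant ⇒ P ∝ T: V₂ = V₁; T₂ = T₁·(P₂/P₁) = 460.3 K.
Isothermal, so P V is constant: T₃ = T₂; P₃ = P₂·(V₂/V₃) = 2757 torr.

P₃ ≈ 2.76e+03 torr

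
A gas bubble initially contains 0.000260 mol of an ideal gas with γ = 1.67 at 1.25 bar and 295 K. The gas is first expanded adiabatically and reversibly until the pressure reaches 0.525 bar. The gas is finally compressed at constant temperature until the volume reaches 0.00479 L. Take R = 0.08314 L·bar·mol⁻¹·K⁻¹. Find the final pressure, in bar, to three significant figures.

P₃ ≈ 0.940 bar

From PV = nRT: V₁ = nRT₁/P₁ = 0.005101 L.
Reversible adiabatic, γ = 1.67: T₂ = T₁·(P₂/P₁)^((γ−1)/γ) = 208.3 K; V₂ = V₁·(P₁/P₂)^(1/γ) = 0.008576 L.
Isothermal, so P V is constant: T₃ = T₂; P₃ = P₂·(V₂/V₃) = 0.9400 bar.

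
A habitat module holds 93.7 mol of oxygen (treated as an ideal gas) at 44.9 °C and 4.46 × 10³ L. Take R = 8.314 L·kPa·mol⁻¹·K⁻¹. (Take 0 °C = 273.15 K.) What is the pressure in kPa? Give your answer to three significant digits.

P ≈ 55.6 kPa

Convert: T = 318.05 K.
PV = nRT ⇒ P = nRT/V = (93.7 × 8.314 × 318.05) / 4.46e+03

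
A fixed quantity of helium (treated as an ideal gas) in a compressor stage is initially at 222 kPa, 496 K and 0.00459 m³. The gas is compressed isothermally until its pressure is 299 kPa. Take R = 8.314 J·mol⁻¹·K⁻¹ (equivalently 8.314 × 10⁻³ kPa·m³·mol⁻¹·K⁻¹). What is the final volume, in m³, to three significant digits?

V₂ ≈ 0.00341 m³

Isothermal, so P V is constant: T₂ = T₁; V₂ = V₁·(P₁/P₂) = 0.003408 m³.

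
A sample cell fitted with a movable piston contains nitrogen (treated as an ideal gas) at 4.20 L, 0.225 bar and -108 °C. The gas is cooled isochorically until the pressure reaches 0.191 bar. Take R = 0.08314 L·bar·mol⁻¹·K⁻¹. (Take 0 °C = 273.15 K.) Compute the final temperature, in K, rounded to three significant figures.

Convert: T₁ = 165.1 K.
Isochoric, so P/T is constant: V₂ = V₁; T₂ = T₁·(P₂/P₁) = 140.2 K.

T₂ ≈ 140 K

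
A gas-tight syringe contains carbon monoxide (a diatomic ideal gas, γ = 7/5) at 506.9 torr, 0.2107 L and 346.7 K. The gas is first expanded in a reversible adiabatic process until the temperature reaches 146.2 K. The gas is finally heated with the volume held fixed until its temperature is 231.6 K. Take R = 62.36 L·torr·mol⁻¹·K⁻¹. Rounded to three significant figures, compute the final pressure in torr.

P₃ ≈ 39.1 torr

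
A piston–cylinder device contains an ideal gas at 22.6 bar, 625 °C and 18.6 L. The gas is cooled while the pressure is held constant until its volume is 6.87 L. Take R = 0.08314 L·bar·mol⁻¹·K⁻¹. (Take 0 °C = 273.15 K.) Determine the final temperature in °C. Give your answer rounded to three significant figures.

T₂ ≈ 58.6 °C

Convert: T₁ = 898.1 K.
Isobaric, so V/T is constant: P₂ = P₁; T₂ = T₁·(V₂/V₁) = 331.7 K.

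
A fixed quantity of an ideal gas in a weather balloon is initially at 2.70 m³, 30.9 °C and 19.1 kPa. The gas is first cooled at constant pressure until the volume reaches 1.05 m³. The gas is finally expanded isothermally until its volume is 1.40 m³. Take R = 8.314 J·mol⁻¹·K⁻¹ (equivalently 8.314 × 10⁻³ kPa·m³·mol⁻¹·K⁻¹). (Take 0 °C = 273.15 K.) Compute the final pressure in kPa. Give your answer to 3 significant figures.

P₃ ≈ 14.3 kPa

Convert: T₁ = 304.0 K.
P constant ⇒ V ∝ T: P₂ = P₁; T₂ = T₁·(V₂/V₁) = 118.2 K.
Isothermal, so P V is constant: T₃ = T₂; P₃ = P₂·(V₂/V₃) = 14.33 kPa.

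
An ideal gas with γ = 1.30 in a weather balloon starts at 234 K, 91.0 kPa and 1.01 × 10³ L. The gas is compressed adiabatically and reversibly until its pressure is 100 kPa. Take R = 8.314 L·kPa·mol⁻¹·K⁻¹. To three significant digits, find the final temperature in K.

T₂ ≈ 239 K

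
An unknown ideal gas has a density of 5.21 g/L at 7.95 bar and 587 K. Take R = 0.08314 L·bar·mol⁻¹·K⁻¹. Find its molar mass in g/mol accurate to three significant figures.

M ≈ 32.0 g/mol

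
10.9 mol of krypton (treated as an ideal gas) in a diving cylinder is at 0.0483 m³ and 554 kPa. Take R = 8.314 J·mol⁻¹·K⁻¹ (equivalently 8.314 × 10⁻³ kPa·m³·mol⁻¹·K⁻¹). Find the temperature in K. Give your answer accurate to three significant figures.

T ≈ 295 K

PV = nRT ⇒ T = PV/(nR) = (554 × 0.0483) / (10.9 × 8.314 × 10⁻³)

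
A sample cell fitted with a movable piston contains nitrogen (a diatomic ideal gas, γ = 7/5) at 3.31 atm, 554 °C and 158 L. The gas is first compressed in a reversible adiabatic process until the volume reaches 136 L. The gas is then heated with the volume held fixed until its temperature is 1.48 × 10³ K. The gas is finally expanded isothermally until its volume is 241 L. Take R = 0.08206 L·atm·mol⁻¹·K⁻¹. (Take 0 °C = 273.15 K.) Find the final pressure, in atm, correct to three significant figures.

Convert: T₁ = 827.1 K.
Reversible adiabatic, γ = 7/5: T₂ = T₁·(V₁/V₂)^(γ−1) = 878.3 K; P₂ = P₁·(V₁/V₂)^γ = 4.083 atm.
V constant ⇒ P ∝ T: V₃ = V₂; P₃ = P₂·(T₃/T₂) = 6.881 atm.
Isothermal, so P V is constant: T₄ = T₃; P₄ = P₃·(V₃/V₄) = 3.883 atm.

P₄ ≈ 3.88 atm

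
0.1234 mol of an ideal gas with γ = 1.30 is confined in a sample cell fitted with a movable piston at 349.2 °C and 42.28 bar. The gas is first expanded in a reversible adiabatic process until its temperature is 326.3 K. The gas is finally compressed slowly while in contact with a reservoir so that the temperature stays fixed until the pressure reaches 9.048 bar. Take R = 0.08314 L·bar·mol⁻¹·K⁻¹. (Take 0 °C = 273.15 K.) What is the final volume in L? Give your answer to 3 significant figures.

Convert: T₁ = 622.3 K.
From PV = nRT: V₁ = nRT₁/P₁ = 0.1510 L.
Reversible adiabatic, γ = 1.30: P₂ = P₁·(T₂/T₁)^(γ/(γ−1)) = 2.576 bar; V₂ = V₁·(T₁/T₂)^(1/(γ−1)) = 1.299 L.
T constant ⇒ Boyle's law P V = const: T₃ = T₂; V₃ = V₂·(P₂/P₃) = 0.3700 L.

V₃ ≈ 0.370 L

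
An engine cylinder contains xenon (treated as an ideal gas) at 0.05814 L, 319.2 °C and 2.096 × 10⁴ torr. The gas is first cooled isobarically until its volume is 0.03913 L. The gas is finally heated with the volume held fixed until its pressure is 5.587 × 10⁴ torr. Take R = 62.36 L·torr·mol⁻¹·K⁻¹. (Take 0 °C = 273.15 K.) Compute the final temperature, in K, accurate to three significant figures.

Convert: T₁ = 592.3 K.
P constant ⇒ V ∝ T: P₂ = P₁; T₂ = T₁·(V₂/V₁) = 398.7 K.
Isochoric, so P/T is constant: V₃ = V₂; T₃ = T₂·(P₃/P₂) = 1063 K.

T₃ ≈ 1.06e+03 K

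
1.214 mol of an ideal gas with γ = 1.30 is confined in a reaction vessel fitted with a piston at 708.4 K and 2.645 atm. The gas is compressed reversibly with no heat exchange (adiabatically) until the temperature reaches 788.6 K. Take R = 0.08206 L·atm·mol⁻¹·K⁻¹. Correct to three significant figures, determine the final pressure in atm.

From PV = nRT: V₁ = nRT₁/P₁ = 26.68 L.
Adiabatic (γ = 1.30), T V^(γ−1) and P V^γ constant: P₂ = P₁·(T₂/T₁)^(γ/(γ−1)) = 4.210 atm; V₂ = V₁·(T₁/T₂)^(1/(γ−1)) = 18.66 L.

P₂ ≈ 4.21 atm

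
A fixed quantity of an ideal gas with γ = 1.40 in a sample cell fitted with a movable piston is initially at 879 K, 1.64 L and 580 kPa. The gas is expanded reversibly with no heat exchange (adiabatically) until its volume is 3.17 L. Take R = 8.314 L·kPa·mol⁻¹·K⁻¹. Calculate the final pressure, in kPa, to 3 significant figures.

Adiabatic (γ = 1.40), T V^(γ−1) and P V^γ constant: T₂ = T₁·(V₁/V₂)^(γ−1) = 675.3 K; P₂ = P₁·(V₁/V₂)^γ = 230.5 kPa.

P₂ ≈ 231 kPa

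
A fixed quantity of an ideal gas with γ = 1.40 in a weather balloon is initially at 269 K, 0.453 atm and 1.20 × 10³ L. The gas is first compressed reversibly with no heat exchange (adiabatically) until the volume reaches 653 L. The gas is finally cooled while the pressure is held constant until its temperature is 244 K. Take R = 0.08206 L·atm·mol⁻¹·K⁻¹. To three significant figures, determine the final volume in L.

Reversible adiabatic, γ = 1.40: T₂ = T₁·(V₁/V₂)^(γ−1) = 343.1 K; P₂ = P₁·(V₁/V₂)^γ = 1.062 atm.
Isobaric, so V/T is constant: P₃ = P₂; V₃ = V₂·(T₃/T₂) = 464.3 L.

V₃ ≈ 464 L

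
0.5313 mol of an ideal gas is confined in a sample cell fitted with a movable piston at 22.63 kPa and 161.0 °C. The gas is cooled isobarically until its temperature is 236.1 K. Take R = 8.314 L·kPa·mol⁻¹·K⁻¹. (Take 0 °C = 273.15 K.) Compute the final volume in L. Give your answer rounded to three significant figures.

Convert: T₁ = 434.1 K.
From PV = nRT: V₁ = nRT₁/P₁ = 84.74 L.
Isobaric, so V/T is constant: P₂ = P₁; V₂ = V₁·(T₂/T₁) = 46.09 L.

V₂ ≈ 46.1 L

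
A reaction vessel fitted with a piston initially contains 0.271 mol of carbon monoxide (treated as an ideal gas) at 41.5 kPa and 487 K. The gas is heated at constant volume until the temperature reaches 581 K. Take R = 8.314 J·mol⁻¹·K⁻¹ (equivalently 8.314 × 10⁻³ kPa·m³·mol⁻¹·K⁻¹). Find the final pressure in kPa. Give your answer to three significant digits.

From PV = nRT: V₁ = nRT₁/P₁ = 0.02644 m³.
V constant ⇒ P ∝ T: V₂ = V₁; P₂ = P₁·(T₂/T₁) = 49.51 kPa.

P₂ ≈ 49.5 kPa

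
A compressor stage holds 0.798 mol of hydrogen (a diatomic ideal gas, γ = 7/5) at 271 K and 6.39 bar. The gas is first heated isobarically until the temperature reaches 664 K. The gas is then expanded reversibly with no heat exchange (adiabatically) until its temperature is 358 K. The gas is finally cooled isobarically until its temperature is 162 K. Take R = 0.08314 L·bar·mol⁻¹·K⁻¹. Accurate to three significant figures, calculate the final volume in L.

From PV = nRT: V₁ = nRT₁/P₁ = 2.814 L.
Isobaric, so V/T is constant: P₂ = P₁; V₂ = V₁·(T₂/T₁) = 6.894 L.
Reversible adiabatic, γ = 7/5: P₃ = P₂·(T₃/T₂)^(γ/(γ−1)) = 0.7354 bar; V₃ = V₂·(T₂/T₃)^(1/(γ−1)) = 32.30 L.
P constant ⇒ V ∝ T: P₄ = P₃; V₄ = V₃·(T₄/T₃) = 14.62 L.

V₄ ≈ 14.6 L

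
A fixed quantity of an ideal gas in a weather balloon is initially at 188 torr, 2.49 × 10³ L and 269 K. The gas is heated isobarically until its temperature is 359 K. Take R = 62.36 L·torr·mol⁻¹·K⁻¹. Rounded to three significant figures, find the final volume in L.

P constant ⇒ V ∝ T: P₂ = P₁; V₂ = V₁·(T₂/T₁) = 3323 L.

V₂ ≈ 3.32e+03 L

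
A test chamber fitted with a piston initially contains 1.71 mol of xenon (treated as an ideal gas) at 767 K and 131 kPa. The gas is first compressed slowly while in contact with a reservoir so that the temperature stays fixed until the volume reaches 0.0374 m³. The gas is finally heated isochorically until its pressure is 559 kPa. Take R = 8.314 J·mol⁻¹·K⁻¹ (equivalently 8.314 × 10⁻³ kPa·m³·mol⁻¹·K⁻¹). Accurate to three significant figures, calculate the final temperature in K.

T₃ ≈ 1.47e+03 K

From PV = nRT: V₁ = nRT₁/P₁ = 0.08324 m³.
T constant ⇒ Boyle's law P V = const: T₂ = T₁; P₂ = P₁·(V₁/V₂) = 291.6 kPa.
Isochoric, so P/T is constant: V₃ = V₂; T₃ = T₂·(P₃/P₂) = 1471 K.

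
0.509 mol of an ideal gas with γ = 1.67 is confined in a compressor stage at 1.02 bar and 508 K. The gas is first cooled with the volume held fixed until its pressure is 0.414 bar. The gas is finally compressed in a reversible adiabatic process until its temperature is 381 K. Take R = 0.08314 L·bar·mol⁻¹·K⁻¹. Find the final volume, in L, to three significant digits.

V₃ ≈ 8.43 L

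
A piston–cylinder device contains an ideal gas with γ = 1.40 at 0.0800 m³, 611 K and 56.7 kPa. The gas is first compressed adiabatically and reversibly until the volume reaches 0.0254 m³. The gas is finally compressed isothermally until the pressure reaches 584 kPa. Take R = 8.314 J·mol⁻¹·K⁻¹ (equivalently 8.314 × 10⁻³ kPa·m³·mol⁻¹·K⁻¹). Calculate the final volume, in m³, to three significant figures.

Reversible adiabatic, γ = 1.40: T₂ = T₁·(V₁/V₂)^(γ−1) = 966.8 K; P₂ = P₁·(V₁/V₂)^γ = 282.6 kPa.
T constant ⇒ Boyle's law P V = const: T₃ = T₂; V₃ = V₂·(P₂/P₃) = 0.01229 m³.

V₃ ≈ 0.0123 m³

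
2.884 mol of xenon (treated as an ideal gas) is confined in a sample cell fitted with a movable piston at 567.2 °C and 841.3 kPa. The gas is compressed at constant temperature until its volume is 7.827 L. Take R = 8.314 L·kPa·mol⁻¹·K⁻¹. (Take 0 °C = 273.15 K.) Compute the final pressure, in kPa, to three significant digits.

Convert: T₁ = 840.4 K.
From PV = nRT: V₁ = nRT₁/P₁ = 23.95 L.
Isothermal, so P V is constant: T₂ = T₁; P₂ = P₁·(V₁/V₂) = 2574 kPa.

P₂ ≈ 2.57e+03 kPa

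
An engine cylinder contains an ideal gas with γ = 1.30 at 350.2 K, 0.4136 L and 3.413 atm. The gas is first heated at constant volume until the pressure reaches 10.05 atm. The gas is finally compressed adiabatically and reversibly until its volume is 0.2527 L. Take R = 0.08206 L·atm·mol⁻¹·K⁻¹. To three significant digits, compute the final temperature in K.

V constant ⇒ P ∝ T: V₂ = V₁; T₂ = T₁·(P₂/P₁) = 1031 K.
Reversible adiabatic, γ = 1.30: T₃ = T₂·(V₂/V₃)^(γ−1) = 1195 K; P₃ = P₂·(V₂/V₃)^γ = 19.07 atm.

T₃ ≈ 1.20e+03 K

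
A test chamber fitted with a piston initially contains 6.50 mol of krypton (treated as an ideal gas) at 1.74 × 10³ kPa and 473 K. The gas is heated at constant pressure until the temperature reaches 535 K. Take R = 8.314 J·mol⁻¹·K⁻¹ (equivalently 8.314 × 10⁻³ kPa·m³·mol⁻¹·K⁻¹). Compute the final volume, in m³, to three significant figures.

V₂ ≈ 0.0166 m³

From PV = nRT: V₁ = nRT₁/P₁ = 0.01469 m³.
Isobaric, so V/T is constant: P₂ = P₁; V₂ = V₁·(T₂/T₁) = 0.01662 m³.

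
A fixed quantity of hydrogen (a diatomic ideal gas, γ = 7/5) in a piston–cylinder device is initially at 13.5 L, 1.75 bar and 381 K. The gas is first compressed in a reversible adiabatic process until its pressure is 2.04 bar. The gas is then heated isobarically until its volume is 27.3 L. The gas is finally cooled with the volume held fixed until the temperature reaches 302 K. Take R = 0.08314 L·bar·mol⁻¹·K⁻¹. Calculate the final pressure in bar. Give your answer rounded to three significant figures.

P₄ ≈ 0.686 bar

Reversible adiabatic, γ = 7/5: T₂ = T₁·(P₂/P₁)^((γ−1)/γ) = 398.1 K; V₂ = V₁·(P₁/P₂)^(1/γ) = 12.10 L.
Isobaric, so V/T is constant: P₃ = P₂; T₃ = T₂·(V₃/V₂) = 898.1 K.
V constant ⇒ P ∝ T: V₄ = V₃; P₄ = P₃·(T₄/T₃) = 0.6859 bar.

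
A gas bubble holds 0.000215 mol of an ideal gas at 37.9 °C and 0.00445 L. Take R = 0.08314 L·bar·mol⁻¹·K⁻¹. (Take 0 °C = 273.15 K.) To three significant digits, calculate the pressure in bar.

Convert: T = 311.05 K.
PV = nRT ⇒ P = nRT/V = (0.000215 × 0.08314 × 311.05) / 0.00445

P ≈ 1.25 bar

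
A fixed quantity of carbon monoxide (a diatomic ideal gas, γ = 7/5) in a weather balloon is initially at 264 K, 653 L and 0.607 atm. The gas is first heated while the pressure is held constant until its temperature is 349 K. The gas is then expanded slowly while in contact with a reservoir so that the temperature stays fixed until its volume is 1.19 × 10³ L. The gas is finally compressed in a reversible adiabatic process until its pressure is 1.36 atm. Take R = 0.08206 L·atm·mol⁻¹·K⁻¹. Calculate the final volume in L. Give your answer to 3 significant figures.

V₄ ≈ 532 L

Isobaric, so V/T is constant: P₂ = P₁; V₂ = V₁·(T₂/T₁) = 863.2 L.
T constant ⇒ Boyle's law P V = const: T₃ = T₂; P₃ = P₂·(V₂/V₃) = 0.4403 atm.
Adiabatic (γ = 7/5), T V^(γ−1) and P V^γ constant: T₄ = T₃·(P₄/P₃)^((γ−1)/γ) = 481.7 K; V₄ = V₃·(P₃/P₄)^(1/γ) = 531.8 L.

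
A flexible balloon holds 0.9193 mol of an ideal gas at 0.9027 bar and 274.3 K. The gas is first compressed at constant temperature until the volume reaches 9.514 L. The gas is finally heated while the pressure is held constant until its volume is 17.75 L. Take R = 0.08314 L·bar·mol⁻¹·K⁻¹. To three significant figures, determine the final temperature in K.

T₃ ≈ 512 K

From PV = nRT: V₁ = nRT₁/P₁ = 23.22 L.
T constant ⇒ Boyle's law P V = const: T₂ = T₁; P₂ = P₁·(V₁/V₂) = 2.204 bar.
Isobaric, so V/T is constant: P₃ = P₂; T₃ = T₂·(V₃/V₂) = 511.8 K.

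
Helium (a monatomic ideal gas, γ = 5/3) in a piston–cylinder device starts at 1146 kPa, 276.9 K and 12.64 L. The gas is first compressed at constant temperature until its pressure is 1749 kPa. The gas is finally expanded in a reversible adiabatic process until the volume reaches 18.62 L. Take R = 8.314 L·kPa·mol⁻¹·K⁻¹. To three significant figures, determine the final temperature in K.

T₃ ≈ 161 K

T constant ⇒ Boyle's law P V = const: T₂ = T₁; V₂ = V₁·(P₁/P₂) = 8.282 L.
Adiabatic (γ = 5/3), T V^(γ−1) and P V^γ constant: T₃ = T₂·(V₂/V₃)^(γ−1) = 161.3 K; P₃ = P₂·(V₂/V₃)^γ = 453.3 kPa.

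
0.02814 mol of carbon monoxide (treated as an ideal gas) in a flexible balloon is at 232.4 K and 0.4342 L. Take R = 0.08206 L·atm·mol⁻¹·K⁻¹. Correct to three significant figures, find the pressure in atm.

PV = nRT ⇒ P = nRT/V = (0.02814 × 0.08206 × 232.4) / 0.4342

P ≈ 1.24 atm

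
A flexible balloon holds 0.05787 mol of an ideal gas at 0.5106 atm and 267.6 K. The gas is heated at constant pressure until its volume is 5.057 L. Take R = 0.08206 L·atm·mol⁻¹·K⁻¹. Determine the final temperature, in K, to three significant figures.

From PV = nRT: V₁ = nRT₁/P₁ = 2.489 L.
Isobaric, so V/T is constant: P₂ = P₁; T₂ = T₁·(V₂/V₁) = 543.7 K.

T₂ ≈ 544 K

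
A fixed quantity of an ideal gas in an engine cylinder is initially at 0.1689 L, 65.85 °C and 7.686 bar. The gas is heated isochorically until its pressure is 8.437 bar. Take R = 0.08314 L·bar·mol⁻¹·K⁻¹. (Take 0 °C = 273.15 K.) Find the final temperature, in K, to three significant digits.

T₂ ≈ 372 K

Convert: T₁ = 339.0 K.
Isochoric, so P/T is constant: V₂ = V₁; T₂ = T₁·(P₂/P₁) = 372.1 K.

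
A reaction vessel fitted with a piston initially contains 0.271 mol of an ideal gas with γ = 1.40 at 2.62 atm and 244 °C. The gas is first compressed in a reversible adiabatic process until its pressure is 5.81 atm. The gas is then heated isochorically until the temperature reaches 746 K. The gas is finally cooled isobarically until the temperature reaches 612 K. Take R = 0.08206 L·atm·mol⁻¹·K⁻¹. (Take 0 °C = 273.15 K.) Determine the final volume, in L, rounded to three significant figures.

V₄ ≈ 2.04 L

Convert: T₁ = 517.1 K.
From PV = nRT: V₁ = nRT₁/P₁ = 4.390 L.
Adiabatic (γ = 1.40), T V^(γ−1) and P V^γ constant: T₂ = T₁·(P₂/P₁)^((γ−1)/γ) = 649.3 K; V₂ = V₁·(P₁/P₂)^(1/γ) = 2.485 L.
V constant ⇒ P ∝ T: V₃ = V₂; P₃ = P₂·(T₃/T₂) = 6.675 atm.
Isobaric, so V/T is constant: P₄ = P₃; V₄ = V₃·(T₄/T₃) = 2.039 L.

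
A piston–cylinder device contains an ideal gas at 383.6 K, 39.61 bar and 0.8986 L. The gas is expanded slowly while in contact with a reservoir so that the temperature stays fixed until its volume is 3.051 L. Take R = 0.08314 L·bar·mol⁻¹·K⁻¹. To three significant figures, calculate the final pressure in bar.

T constant ⇒ Boyle's law P V = const: T₂ = T₁; P₂ = P₁·(V₁/V₂) = 11.67 bar.

P₂ ≈ 11.7 bar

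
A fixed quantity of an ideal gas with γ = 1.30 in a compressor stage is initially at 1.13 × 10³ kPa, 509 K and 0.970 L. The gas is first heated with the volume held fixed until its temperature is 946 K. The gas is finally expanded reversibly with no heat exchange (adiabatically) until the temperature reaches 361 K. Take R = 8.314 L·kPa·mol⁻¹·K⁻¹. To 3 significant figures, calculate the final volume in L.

V₃ ≈ 24.1 L

Isochoric, so P/T is constant: V₂ = V₁; P₂ = P₁·(T₂/T₁) = 2100 kPa.
Reversible adiabatic, γ = 1.30: P₃ = P₂·(T₃/T₂)^(γ/(γ−1)) = 32.30 kPa; V₃ = V₂·(T₂/T₃)^(1/(γ−1)) = 24.06 L.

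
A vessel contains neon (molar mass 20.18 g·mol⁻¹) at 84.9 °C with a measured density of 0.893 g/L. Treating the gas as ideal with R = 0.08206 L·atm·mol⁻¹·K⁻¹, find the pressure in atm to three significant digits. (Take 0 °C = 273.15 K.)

ρ = PM/(RT) ⇒ P = ρRT/M = (0.893 × 0.08206 × 358.0) / 20.18

P ≈ 1.30 atm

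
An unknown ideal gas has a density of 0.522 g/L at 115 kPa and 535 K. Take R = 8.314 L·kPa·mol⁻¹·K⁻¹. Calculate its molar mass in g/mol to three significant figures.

M ≈ 20.2 g/mol

ρ = PM/(RT) ⇒ M = ρRT/P = (0.522 × 8.314 × 535.0) / 115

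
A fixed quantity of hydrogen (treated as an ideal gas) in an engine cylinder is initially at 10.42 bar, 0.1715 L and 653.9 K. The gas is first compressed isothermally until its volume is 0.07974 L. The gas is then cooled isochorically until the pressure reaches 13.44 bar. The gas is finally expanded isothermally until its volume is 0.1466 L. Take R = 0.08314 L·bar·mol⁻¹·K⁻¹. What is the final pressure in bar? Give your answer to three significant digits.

P₄ ≈ 7.31 bar

Isothermal, so P V is constant: T₂ = T₁; P₂ = P₁·(V₁/V₂) = 22.41 bar.
V constant ⇒ P ∝ T: V₃ = V₂; T₃ = T₂·(P₃/P₂) = 392.2 K.
T constant ⇒ Boyle's law P V = const: T₄ = T₃; P₄ = P₃·(V₃/V₄) = 7.310 bar.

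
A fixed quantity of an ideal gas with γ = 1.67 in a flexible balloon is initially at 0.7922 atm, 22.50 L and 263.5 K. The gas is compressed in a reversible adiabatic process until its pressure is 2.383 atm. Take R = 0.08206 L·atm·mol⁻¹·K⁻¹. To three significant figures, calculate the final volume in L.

Reversible adiabatic, γ = 1.67: T₂ = T₁·(P₂/P₁)^((γ−1)/γ) = 409.9 K; V₂ = V₁·(P₁/P₂)^(1/γ) = 11.64 L.

V₂ ≈ 11.6 L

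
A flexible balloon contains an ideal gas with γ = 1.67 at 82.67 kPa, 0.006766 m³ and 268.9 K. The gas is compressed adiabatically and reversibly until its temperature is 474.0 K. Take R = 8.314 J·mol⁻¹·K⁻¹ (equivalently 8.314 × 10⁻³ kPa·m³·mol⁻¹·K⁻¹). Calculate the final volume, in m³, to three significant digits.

V₂ ≈ 0.00290 m³

Reversible adiabatic, γ = 1.67: P₂ = P₁·(T₂/T₁)^(γ/(γ−1)) = 339.6 kPa; V₂ = V₁·(T₁/T₂)^(1/(γ−1)) = 0.002903 m³.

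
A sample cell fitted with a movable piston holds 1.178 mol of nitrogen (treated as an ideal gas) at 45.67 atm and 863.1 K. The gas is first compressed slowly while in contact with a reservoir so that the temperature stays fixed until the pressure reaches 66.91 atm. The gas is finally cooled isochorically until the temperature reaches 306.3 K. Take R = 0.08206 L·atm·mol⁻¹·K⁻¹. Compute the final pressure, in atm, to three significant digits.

From PV = nRT: V₁ = nRT₁/P₁ = 1.827 L.
Isothermal, so P V is constant: T₂ = T₁; V₂ = V₁·(P₁/P₂) = 1.247 L.
Isochoric, so P/T is constant: V₃ = V₂; P₃ = P₂·(T₃/T₂) = 23.75 atm.

P₃ ≈ 23.7 atm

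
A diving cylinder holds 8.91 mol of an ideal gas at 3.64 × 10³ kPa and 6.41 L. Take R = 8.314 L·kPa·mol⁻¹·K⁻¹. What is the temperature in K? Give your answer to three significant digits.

PV = nRT ⇒ T = PV/(nR) = (3.64e+03 × 6.41) / (8.91 × 8.314)

T ≈ 315 K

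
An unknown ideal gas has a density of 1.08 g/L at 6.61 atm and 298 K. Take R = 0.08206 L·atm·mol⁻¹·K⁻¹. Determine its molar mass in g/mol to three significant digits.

M ≈ 4.00 g/mol

ρ = PM/(RT) ⇒ M = ρRT/P = (1.08 × 0.08206 × 298.0) / 6.61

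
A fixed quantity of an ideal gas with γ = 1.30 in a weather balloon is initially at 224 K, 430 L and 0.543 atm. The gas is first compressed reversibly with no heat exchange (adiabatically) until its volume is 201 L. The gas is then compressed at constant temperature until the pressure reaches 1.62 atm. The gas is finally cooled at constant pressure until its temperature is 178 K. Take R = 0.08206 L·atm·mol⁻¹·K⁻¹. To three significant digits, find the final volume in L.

Reversible adiabatic, γ = 1.30: T₂ = T₁·(V₁/V₂)^(γ−1) = 281.4 K; P₂ = P₁·(V₁/V₂)^γ = 1.459 atm.
T constant ⇒ Boyle's law P V = const: T₃ = T₂; V₃ = V₂·(P₂/P₃) = 181.1 L.
P constant ⇒ V ∝ T: P₄ = P₃; V₄ = V₃·(T₄/T₃) = 114.5 L.

V₄ ≈ 115 L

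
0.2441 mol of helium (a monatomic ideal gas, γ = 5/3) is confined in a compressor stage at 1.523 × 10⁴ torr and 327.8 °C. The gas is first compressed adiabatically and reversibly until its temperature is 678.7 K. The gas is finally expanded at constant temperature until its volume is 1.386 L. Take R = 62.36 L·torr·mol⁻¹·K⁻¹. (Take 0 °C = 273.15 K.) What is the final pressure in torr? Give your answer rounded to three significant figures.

Convert: T₁ = 601.0 K.
From PV = nRT: V₁ = nRT₁/P₁ = 0.6006 L.
Reversible adiabatic, γ = 5/3: P₂ = P₁·(T₂/T₁)^(γ/(γ−1)) = 2.064e+04 torr; V₂ = V₁·(T₁/T₂)^(1/(γ−1)) = 0.5004 L.
T constant ⇒ Boyle's law P V = const: T₃ = T₂; P₃ = P₂·(V₂/V₃) = 7454 torr.

P₃ ≈ 7.45e+03 torr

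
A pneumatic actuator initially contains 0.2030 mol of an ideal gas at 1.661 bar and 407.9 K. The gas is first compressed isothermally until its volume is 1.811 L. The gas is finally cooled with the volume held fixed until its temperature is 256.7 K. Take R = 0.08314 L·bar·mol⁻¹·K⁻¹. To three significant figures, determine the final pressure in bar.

P₃ ≈ 2.39 bar

From PV = nRT: V₁ = nRT₁/P₁ = 4.145 L.
T constant ⇒ Boyle's law P V = const: T₂ = T₁; P₂ = P₁·(V₁/V₂) = 3.801 bar.
Isochoric, so P/T is constant: V₃ = V₂; P₃ = P₂·(T₃/T₂) = 2.392 bar.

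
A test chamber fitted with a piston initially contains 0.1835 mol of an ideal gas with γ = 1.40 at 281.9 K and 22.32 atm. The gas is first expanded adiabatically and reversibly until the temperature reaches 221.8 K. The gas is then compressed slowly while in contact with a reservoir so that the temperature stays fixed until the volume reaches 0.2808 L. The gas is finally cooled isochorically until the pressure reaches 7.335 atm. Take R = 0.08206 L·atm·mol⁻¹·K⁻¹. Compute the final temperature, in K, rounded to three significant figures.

T₄ ≈ 137 K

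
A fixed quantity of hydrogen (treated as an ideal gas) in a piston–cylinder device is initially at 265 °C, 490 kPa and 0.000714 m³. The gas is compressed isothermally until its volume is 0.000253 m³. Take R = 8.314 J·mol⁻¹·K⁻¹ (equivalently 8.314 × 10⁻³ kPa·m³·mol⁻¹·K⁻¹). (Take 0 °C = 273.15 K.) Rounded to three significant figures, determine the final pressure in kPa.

P₂ ≈ 1.38e+03 kPa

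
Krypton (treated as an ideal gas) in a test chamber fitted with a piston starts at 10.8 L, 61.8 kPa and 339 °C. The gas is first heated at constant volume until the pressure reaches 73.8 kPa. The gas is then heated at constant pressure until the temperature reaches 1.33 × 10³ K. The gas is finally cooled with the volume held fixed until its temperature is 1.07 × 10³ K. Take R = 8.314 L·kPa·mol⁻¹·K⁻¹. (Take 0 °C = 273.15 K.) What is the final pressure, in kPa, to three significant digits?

Convert: T₁ = 612.1 K.
V constant ⇒ P ∝ T: V₂ = V₁; T₂ = T₁·(P₂/P₁) = 731.0 K.
Isobaric, so V/T is constant: P₃ = P₂; V₃ = V₂·(T₃/T₂) = 19.65 L.
Isochoric, so P/T is constant: V₄ = V₃; P₄ = P₃·(T₄/T₃) = 59.37 kPa.

P₄ ≈ 59.4 kPa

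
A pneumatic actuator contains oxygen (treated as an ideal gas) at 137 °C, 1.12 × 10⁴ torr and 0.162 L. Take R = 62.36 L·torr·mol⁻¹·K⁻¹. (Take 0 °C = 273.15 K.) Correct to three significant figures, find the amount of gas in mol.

Convert: T = 410.15 K.
PV = nRT ⇒ n = PV/(RT) = (1.12e+04 × 0.162) / (62.36 × 410.15)

n ≈ 0.0709 mol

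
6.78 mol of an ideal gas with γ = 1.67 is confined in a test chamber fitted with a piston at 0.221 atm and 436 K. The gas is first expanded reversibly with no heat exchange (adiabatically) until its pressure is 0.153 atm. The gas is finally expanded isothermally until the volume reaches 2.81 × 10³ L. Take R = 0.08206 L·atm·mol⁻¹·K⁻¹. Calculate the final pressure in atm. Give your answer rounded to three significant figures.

P₃ ≈ 0.0745 atm

From PV = nRT: V₁ = nRT₁/P₁ = 1098 L.
Reversible adiabatic, γ = 1.67: T₂ = T₁·(P₂/P₁)^((γ−1)/γ) = 376.2 K; V₂ = V₁·(P₁/P₂)^(1/γ) = 1368 L.
Isothermal, so P V is constant: T₃ = T₂; P₃ = P₂·(V₂/V₃) = 0.07449 atm.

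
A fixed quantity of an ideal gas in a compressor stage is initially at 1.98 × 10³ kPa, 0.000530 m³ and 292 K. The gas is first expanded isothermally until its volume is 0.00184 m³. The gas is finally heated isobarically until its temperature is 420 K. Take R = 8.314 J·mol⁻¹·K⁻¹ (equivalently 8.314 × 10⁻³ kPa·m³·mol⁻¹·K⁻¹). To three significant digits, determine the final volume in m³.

V₃ ≈ 0.00265 m³

T constant ⇒ Boyle's law P V = const: T₂ = T₁; P₂ = P₁·(V₁/V₂) = 570.3 kPa.
P constant ⇒ V ∝ T: P₃ = P₂; V₃ = V₂·(T₃/T₂) = 0.002647 m³.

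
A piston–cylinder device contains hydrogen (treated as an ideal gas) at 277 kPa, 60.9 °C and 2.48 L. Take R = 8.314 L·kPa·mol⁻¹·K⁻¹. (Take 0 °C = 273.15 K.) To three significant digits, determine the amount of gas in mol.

Convert: T = 334.05 K.
PV = nRT ⇒ n = PV/(RT) = (277 × 2.48) / (8.314 × 334.05)

n ≈ 0.247 mol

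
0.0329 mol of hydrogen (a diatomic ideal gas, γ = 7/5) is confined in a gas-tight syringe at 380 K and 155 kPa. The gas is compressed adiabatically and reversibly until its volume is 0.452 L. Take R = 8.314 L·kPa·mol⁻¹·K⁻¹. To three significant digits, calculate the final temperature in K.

T₂ ≈ 445 K

From PV = nRT: V₁ = nRT₁/P₁ = 0.6706 L.
Adiabatic (γ = 7/5), T V^(γ−1) and P V^γ constant: T₂ = T₁·(V₁/V₂)^(γ−1) = 445.0 K; P₂ = P₁·(V₁/V₂)^γ = 269.3 kPa.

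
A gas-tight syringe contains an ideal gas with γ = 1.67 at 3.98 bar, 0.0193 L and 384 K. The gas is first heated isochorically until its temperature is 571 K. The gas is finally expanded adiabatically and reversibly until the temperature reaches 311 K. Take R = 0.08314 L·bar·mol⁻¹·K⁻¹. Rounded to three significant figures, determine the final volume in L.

V₃ ≈ 0.0478 L

V constant ⇒ P ∝ T: V₂ = V₁; P₂ = P₁·(T₂/T₁) = 5.918 bar.
Reversible adiabatic, γ = 1.67: P₃ = P₂·(T₃/T₂)^(γ/(γ−1)) = 1.302 bar; V₃ = V₂·(T₂/T₃)^(1/(γ−1)) = 0.04780 L.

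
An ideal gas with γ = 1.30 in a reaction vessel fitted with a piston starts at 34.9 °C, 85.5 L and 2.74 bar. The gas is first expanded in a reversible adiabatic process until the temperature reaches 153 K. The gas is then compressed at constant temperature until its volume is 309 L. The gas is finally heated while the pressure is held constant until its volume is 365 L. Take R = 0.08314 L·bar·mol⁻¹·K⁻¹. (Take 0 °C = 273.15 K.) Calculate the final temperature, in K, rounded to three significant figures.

T₄ ≈ 181 K

Convert: T₁ = 308.0 K.
Reversible adiabatic, γ = 1.30: P₂ = P₁·(T₂/T₁)^(γ/(γ−1)) = 0.1320 bar; V₂ = V₁·(T₁/T₂)^(1/(γ−1)) = 881.2 L.
T constant ⇒ Boyle's law P V = const: T₃ = T₂; P₃ = P₂·(V₂/V₃) = 0.3766 bar.
P constant ⇒ V ∝ T: P₄ = P₃; T₄ = T₃·(V₄/V₃) = 180.7 K.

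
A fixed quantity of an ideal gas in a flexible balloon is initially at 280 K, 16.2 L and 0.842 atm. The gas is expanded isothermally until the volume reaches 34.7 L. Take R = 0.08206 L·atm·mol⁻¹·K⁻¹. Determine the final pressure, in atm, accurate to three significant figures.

Isothermal, so P V is constant: T₂ = T₁; P₂ = P₁·(V₁/V₂) = 0.3931 atm.

P₂ ≈ 0.393 atm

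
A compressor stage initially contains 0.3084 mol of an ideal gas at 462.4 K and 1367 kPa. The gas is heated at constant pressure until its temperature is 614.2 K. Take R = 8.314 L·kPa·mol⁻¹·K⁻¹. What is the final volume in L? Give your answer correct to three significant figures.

From PV = nRT: V₁ = nRT₁/P₁ = 0.8673 L.
Isobaric, so V/T is constant: P₂ = P₁; V₂ = V₁·(T₂/T₁) = 1.152 L.

V₂ ≈ 1.15 L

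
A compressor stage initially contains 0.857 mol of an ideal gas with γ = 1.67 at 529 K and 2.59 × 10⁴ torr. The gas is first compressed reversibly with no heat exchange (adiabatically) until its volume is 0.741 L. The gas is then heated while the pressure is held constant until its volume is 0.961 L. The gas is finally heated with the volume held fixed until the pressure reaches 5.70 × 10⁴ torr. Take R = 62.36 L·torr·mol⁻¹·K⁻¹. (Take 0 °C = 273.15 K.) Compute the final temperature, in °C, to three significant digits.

From PV = nRT: V₁ = nRT₁/P₁ = 1.092 L.
Adiabatic (γ = 1.67), T V^(γ−1) and P V^γ constant: T₂ = T₁·(V₁/V₂)^(γ−1) = 685.8 K; P₂ = P₁·(V₁/V₂)^γ = 4.946e+04 torr.
Isobaric, so V/T is constant: P₃ = P₂; T₃ = T₂·(V₃/V₂) = 889.3 K.
V constant ⇒ P ∝ T: V₄ = V₃; T₄ = T₃·(P₄/P₃) = 1025 K.

T₄ ≈ 752 °C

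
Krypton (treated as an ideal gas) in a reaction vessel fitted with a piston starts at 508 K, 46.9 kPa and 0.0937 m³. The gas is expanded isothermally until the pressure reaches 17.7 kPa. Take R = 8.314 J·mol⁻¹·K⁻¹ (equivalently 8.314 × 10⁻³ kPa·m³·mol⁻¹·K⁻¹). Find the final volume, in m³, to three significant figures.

V₂ ≈ 0.248 m³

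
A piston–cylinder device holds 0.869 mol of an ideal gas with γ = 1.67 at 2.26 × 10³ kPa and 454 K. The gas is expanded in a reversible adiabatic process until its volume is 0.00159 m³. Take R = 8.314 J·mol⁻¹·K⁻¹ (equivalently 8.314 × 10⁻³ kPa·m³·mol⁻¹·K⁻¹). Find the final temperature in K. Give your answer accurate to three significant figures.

From PV = nRT: V₁ = nRT₁/P₁ = 0.001451 m³.
Reversible adiabatic, γ = 1.67: T₂ = T₁·(V₁/V₂)^(γ−1) = 427.1 K; P₂ = P₁·(V₁/V₂)^γ = 1941 kPa.

T₂ ≈ 427 K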